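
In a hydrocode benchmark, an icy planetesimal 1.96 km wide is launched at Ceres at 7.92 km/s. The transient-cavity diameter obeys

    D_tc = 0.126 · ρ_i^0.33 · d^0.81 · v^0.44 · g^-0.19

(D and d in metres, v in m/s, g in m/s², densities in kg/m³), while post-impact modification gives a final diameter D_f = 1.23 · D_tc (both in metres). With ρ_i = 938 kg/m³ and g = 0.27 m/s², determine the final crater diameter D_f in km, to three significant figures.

D_f ≈ 45.8 km

In SI: d = 1960 m, v = 7920 m/s.
ρ_i^0.33 = 938^0.33 = 9.568
d^0.81 = 1960^0.81 = 464.2
v^0.44 = 7920^0.44 = 51.93
g^-0.19 = 0.27^-0.19 = 1.282
D_tc = 0.126 × 9.568 × 464.2 × 51.93 × 1.282 = 37260 m
D_f = 1.23 × 37260 = 45830 m
     = 45.83 km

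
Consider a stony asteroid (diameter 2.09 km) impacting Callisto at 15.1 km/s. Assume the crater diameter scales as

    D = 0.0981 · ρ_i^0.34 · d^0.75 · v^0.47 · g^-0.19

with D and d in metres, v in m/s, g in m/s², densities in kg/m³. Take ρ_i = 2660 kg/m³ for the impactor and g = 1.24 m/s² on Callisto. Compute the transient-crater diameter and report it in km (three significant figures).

In SI units: d = 2090 m, v = 15100 m/s.
ρ_i^0.34 = 2660^0.34 = 14.60
d^0.75 = 2090^0.75 = 309.1
v^0.47 = 15100^0.47 = 92.07
g^-0.19 = 1.24^-0.19 = 0.9600
D = 0.0981 × 14.60 × 309.1 × 92.07 × 0.9600 = 39130 m
   = 39.13 km

D ≈ 39.1 km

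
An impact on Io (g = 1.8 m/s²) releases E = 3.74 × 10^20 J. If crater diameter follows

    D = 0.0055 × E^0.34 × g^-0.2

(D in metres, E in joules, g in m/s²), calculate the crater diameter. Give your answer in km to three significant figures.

D ≈ 48.3 km

E^0.34 = (3.74 × 10^20)^0.34 = 9.880 × 10^6
g^-0.2 = 1.8^-0.2 = 0.8891
D = 0.0055 × 9.880 × 10^6 × 0.8891 = 48314 m
   = 48.31 km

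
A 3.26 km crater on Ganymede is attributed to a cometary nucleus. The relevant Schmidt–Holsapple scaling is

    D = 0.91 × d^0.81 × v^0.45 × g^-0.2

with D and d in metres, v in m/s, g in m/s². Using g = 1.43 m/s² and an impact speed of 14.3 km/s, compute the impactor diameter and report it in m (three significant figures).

d ≈ 131 m

Rearranging for d: d = [D / (0.91 · 14300^0.45 · 1.43^-0.2)]^(1/0.81).
D = 3260 m.
14300^0.45 = 74.11
1.43^-0.2 = 0.9310
Denominator = 0.91 × 74.11 × 0.9310 = 62.79
D / 62.79 = 3260 / 62.79 = 51.92
d = 51.92^(1/0.81) = 51.92^1.2346 = 131.1 m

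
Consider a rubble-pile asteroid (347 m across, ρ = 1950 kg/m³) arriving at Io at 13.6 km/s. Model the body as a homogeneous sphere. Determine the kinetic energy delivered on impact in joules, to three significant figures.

E ≈ 3.95 × 10^18 J

v = 13600 m/s.
Mass m = (π/6) ρ d³ = (π/6) × 1950 × (347)³ = 4.266 × 10^10 kg
E = ½ m v² = 0.5 × 4.266 × 10^10 × (13600)² = 3.945 × 10^18 J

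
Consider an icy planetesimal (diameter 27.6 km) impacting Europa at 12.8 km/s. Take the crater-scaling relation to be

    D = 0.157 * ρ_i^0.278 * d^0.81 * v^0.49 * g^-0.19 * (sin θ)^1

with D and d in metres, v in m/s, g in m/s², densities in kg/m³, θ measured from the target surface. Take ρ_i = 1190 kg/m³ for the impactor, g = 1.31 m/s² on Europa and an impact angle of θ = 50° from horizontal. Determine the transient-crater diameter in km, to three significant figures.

In SI units: d = 27600 m, v = 12800 m/s.
ρ_i^0.278 = 1190^0.278 = 7.161
d^0.81 = 27600^0.81 = 3955
v^0.49 = 12800^0.49 = 102.9
g^-0.19 = 1.31^-0.19 = 0.9500
(sin 50°)^1 = 0.7660^1 = 0.7660
D = 0.157 × 7.161 × 3955 × 102.9 × 0.9500 × 0.7660 = 3.330 × 10^5 m
   = 333.0 km

D ≈ 333 km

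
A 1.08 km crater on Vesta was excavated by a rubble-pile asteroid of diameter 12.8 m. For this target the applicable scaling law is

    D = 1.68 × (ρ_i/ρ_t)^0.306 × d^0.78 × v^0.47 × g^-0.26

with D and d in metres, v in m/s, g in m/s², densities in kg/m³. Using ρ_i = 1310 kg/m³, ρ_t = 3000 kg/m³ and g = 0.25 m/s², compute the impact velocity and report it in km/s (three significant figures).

Rearranging for v: v = [D / (1.68 · (1310/3000)^0.306 · 12.8^0.78 · 0.25^-0.26)]^(1/0.47).
D = 1080 m.
(1310/3000)^0.306 = 0.7760
12.8^0.78 = 7.305
0.25^-0.26 = 1.434
Denominator = 1.68 × 0.7760 × 7.305 × 1.434 = 13.66
D / 13.66 = 1080 / 13.66 = 79.06
v = 79.06^(1/0.47) = 79.06^2.1277 = 10922 m/s

v ≈ 10.9 km/s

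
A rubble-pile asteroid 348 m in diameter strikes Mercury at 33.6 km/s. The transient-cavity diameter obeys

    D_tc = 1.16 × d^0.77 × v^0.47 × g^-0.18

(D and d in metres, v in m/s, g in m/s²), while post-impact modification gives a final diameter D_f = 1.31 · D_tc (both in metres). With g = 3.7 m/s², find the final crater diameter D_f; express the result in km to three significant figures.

D_f ≈ 14.6 km

v = 33600 m/s.
d^0.77 = 348^0.77 = 90.58
v^0.47 = 33600^0.47 = 134.1
g^-0.18 = 3.7^-0.18 = 0.7902
D_tc = 1.16 × 90.58 × 134.1 × 0.7902 = 11130 m
D_f = 1.31 × 11130 = 14580 m
     = 14.58 km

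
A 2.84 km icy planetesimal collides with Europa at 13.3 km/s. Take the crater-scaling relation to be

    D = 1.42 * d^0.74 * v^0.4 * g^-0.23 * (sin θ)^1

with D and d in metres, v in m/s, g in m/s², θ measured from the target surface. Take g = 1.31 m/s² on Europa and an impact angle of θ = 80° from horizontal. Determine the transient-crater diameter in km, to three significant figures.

D ≈ 21.1 km

In SI units: d = 2840 m, v = 13300 m/s.
d^0.74 = 2840^0.74 = 359.3
v^0.4 = 13300^0.4 = 44.62
g^-0.23 = 1.31^-0.23 = 0.9398
(sin 80°)^1 = 0.9848^1 = 0.9848
D = 1.42 × 359.3 × 44.62 × 0.9398 × 0.9848 = 21070 m
   = 21.07 km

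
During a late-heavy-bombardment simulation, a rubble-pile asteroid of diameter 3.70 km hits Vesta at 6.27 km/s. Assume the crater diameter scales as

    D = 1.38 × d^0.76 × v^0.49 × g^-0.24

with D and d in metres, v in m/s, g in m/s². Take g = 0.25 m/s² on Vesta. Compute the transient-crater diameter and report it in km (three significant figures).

In SI units: d = 3700 m, v = 6270 m/s.
d^0.76 = 3700^0.76 = 515.0
v^0.49 = 6270^0.49 = 72.55
g^-0.24 = 0.25^-0.24 = 1.395
D = 1.38 × 515.0 × 72.55 × 1.395 = 71928 m
   = 71.93 km

D ≈ 71.9 km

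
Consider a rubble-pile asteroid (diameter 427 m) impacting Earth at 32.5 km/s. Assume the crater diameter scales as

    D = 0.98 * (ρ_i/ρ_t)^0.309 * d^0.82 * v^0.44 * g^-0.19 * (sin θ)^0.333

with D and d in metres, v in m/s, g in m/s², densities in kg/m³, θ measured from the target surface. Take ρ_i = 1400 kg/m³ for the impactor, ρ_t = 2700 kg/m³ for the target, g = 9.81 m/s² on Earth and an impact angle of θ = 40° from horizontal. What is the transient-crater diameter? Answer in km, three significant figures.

D ≈ 6.21 km

In SI units: v = 32500 m/s.
(ρ_i/ρ_t)^0.309 = (1400/2700)^0.309 = 0.8163
d^0.82 = 427^0.82 = 143.5
v^0.44 = 32500^0.44 = 96.66
g^-0.19 = 9.81^-0.19 = 0.6480
(sin 40°)^0.333 = 0.6428^0.333 = 0.8632
D = 0.98 × 0.8163 × 143.5 × 96.66 × 0.6480 × 0.8632 = 6207 m
   = 6.207 km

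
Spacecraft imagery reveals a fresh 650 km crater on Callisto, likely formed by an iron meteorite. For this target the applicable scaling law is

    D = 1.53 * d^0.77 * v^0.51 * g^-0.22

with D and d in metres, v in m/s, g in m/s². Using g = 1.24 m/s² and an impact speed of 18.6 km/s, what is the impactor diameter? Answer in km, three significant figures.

d ≈ 32.2 km

Rearranging for d: d = [D / (1.53 · 18600^0.51 · 1.24^-0.22)]^(1/0.77).
D = 650000 m.
18600^0.51 = 150.5
1.24^-0.22 = 0.9538
Denominator = 1.53 × 150.5 × 0.9538 = 219.6
D / 219.6 = 650000 / 219.6 = 2960
d = 2960^(1/0.77) = 2960^1.2987 = 32223 m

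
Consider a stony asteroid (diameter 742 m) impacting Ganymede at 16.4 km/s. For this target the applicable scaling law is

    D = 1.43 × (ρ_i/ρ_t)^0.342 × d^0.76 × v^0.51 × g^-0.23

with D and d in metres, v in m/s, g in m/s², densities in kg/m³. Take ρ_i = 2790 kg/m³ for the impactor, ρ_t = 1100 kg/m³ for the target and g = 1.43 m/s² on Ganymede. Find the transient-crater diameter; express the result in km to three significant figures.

D ≈ 38.8 km

In SI units: v = 16400 m/s.
(ρ_i/ρ_t)^0.342 = (2790/1100)^0.342 = 1.375
d^0.76 = 742^0.76 = 151.9
v^0.51 = 16400^0.51 = 141.1
g^-0.23 = 1.43^-0.23 = 0.9210
D = 1.43 × 1.375 × 151.9 × 141.1 × 0.9210 = 38814 m
   = 38.81 km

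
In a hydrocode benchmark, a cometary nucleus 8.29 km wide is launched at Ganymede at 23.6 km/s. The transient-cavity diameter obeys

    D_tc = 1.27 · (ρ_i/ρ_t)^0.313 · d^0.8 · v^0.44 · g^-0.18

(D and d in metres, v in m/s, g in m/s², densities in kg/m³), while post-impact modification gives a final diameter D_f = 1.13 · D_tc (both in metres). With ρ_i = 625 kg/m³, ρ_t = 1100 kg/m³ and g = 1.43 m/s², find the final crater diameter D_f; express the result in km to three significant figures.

In SI: d = 8290 m, v = 23600 m/s.
(ρ_i/ρ_t)^0.313 = (625/1100)^0.313 = 0.8378
d^0.8 = 8290^0.8 = 1364
v^0.44 = 23600^0.44 = 83.96
g^-0.18 = 1.43^-0.18 = 0.9376
D_tc = 1.27 × 0.8378 × 1364 × 83.96 × 0.9376 = 1.142 × 10^5 m
D_f = 1.13 × 1.142 × 10^5 = 1.290 × 10^5 m
     = 129.0 km

D_f ≈ 129 km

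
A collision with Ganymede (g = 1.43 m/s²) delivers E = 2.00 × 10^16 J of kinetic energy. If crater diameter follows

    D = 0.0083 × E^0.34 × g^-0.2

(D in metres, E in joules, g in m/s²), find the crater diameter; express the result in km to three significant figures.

E^0.34 = (2.00 × 10^16)^0.34 = 3.486 × 10^5
g^-0.2 = 1.43^-0.2 = 0.9310
D = 0.0083 × 3.486 × 10^5 × 0.9310 = 2694 m
   = 2.694 km

D ≈ 2.69 km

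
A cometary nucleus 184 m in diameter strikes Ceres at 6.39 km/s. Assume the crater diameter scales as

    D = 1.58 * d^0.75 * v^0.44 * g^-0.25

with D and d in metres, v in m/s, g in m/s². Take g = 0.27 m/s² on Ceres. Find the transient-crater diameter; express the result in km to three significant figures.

In SI units: v = 6390 m/s.
d^0.75 = 184^0.75 = 49.96
v^0.44 = 6390^0.44 = 47.25
g^-0.25 = 0.27^-0.25 = 1.387
D = 1.58 × 49.96 × 47.25 × 1.387 = 5173 m
   = 5.173 km

D ≈ 5.17 km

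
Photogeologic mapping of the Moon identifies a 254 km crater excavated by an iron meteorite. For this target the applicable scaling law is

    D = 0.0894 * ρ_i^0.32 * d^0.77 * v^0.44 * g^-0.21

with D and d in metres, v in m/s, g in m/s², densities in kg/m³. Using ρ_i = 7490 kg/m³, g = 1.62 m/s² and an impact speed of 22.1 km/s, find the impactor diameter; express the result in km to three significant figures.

d ≈ 22.2 km

Rearranging for d: d = [D / (0.0894 · 7490^0.32 · 22100^0.44 · 1.62^-0.21)]^(1/0.77).
D = 254000 m.
7490^0.32 = 17.37
22100^0.44 = 81.57
1.62^-0.21 = 0.9037
Denominator = 0.0894 × 17.37 × 81.57 × 0.9037 = 114.5
D / 114.5 = 254000 / 114.5 = 2218
d = 2218^(1/0.77) = 2218^1.2987 = 22151 m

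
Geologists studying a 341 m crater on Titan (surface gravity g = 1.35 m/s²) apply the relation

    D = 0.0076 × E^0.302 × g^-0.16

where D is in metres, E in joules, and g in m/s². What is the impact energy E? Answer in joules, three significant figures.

Rearranging: E = [D / (0.0076 · g^-0.16)]^(1/0.302).
g^-0.16 = 1.35^-0.16 = 0.9531
D / (0.0076 × 0.9531) = 341 / (7.244 × 10^-3) = 4.707 × 10^4
E = (4.707 × 10^4)^3.3113 = 2.971 × 10^15 J

E ≈ 2.97 × 10^15 J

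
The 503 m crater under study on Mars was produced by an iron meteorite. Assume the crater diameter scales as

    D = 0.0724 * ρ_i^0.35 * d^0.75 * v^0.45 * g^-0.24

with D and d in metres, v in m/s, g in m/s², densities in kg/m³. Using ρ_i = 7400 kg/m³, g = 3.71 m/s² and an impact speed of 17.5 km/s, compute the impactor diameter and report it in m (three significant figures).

Rearranging for d: d = [D / (0.0724 · 7400^0.35 · 17500^0.45 · 3.71^-0.24)]^(1/0.75).
7400^0.35 = 22.61
17500^0.45 = 81.16
3.71^-0.24 = 0.7300
Denominator = 0.0724 × 22.61 × 81.16 × 0.7300 = 96.98
D / 96.98 = 503 / 96.98 = 5.187
d = 5.187^(1/0.75) = 5.187^1.3333 = 8.978 m

d ≈ 8.98 m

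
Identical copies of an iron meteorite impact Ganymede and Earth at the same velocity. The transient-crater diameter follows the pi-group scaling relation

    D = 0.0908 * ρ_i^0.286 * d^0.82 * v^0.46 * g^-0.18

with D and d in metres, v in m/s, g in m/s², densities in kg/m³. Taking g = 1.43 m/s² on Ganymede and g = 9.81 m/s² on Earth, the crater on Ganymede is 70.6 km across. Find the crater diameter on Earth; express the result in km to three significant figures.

All impactor-dependent factors cancel in the ratio, leaving D_Earth/D_Ganymede = (g_Earth/g_Ganymede)^-0.18.
(9.81/1.43)^-0.18 = 6.860^-0.18 = 0.7071
D_Earth = 0.7071 × 70.6 km = 49.9 km

D ≈ 49.9 km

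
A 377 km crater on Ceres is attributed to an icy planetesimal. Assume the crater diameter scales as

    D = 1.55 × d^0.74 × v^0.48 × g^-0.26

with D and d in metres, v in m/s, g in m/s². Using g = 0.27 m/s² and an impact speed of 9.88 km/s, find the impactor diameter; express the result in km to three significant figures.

Rearranging for d: d = [D / (1.55 · 9880^0.48 · 0.27^-0.26)]^(1/0.74).
D = 377000 m.
9880^0.48 = 82.70
0.27^-0.26 = 1.406
Denominator = 1.55 × 82.70 × 1.406 = 180.2
D / 180.2 = 377000 / 180.2 = 2092
d = 2092^(1/0.74) = 2092^1.3514 = 30719 m

d ≈ 30.7 km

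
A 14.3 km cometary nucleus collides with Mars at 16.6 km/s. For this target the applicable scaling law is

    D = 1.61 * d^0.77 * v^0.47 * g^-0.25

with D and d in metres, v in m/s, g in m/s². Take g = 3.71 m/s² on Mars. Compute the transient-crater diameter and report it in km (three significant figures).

D ≈ 177 km

In SI units: d = 14300 m, v = 16600 m/s.
d^0.77 = 14300^0.77 = 1583
v^0.47 = 16600^0.47 = 96.26
g^-0.25 = 3.71^-0.25 = 0.7205
D = 1.61 × 1583 × 96.26 × 0.7205 = 1.768 × 10^5 m
   = 176.8 km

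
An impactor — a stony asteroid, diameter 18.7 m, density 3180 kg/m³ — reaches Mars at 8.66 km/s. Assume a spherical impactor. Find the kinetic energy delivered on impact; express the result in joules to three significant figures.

E ≈ 4.08 × 10^14 J

v = 8660 m/s.
Mass m = (π/6) ρ d³ = (π/6) × 3180 × (18.7)³ = 1.089 × 10^7 kg
E = ½ m v² = 0.5 × 1.089 × 10^7 × (8660)² = 4.084 × 10^14 J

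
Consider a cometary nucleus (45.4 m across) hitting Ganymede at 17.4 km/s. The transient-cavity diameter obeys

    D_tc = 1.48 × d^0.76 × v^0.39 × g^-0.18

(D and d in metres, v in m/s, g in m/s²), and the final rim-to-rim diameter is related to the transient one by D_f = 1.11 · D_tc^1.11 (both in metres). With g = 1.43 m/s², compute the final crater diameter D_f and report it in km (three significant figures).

D_f ≈ 2.73 km

v = 17400 m/s.
d^0.76 = 45.4^0.76 = 18.17
v^0.39 = 17400^0.39 = 45.06
g^-0.18 = 1.43^-0.18 = 0.9376
D_tc = 1.48 × 18.17 × 45.06 × 0.9376 = 1136 m
D_f = 1.11 × (1136)^1.11 = 2734 m
     = 2.734 km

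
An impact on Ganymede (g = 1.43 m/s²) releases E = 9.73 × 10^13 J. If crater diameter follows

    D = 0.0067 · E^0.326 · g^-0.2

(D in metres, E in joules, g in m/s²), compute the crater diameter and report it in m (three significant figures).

D ≈ 227 m

E^0.326 = (9.73 × 10^13)^0.326 = 3.632 × 10^4
g^-0.2 = 1.43^-0.2 = 0.9310
D = 0.0067 × 3.632 × 10^4 × 0.9310 = 226.6 m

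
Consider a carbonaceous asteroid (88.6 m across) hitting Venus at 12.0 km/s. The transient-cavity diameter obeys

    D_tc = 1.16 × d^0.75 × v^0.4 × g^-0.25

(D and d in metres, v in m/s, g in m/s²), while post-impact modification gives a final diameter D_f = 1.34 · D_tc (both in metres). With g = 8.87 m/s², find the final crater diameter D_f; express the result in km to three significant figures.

v = 12000 m/s.
d^0.75 = 88.6^0.75 = 28.88
v^0.4 = 12000^0.4 = 42.82
g^-0.25 = 8.87^-0.25 = 0.5795
D_tc = 1.16 × 28.88 × 42.82 × 0.5795 = 831.3 m
D_f = 1.34 × 831.3 = 1114 m
     = 1.114 km

D_f ≈ 1.11 km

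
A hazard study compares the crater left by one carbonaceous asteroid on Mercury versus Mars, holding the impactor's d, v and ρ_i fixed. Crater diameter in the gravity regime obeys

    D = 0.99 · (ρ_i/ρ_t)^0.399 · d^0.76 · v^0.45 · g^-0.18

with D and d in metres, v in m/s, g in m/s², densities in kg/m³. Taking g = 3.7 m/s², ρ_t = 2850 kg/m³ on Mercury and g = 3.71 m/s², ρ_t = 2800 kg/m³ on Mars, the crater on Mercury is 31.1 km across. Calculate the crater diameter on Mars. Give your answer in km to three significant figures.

The impactor-only factors (d, v, ρ_i) cancel in the ratio, leaving D_Mars/D_Mercury = (g_Mars/g_Mercury)^-0.18 · (ρ_t,Mercury/ρ_t,Mars)^0.399.
(3.71/3.7)^-0.18 = 1.003^-0.18 = 0.9995
(2850/2800)^0.399 = 1.018^0.399 = 1.007
Ratio = 0.9995 × 1.007 = 1.006
D_Mars = 1.006 × 31.1 km = 31.3 km

D ≈ 31.3 km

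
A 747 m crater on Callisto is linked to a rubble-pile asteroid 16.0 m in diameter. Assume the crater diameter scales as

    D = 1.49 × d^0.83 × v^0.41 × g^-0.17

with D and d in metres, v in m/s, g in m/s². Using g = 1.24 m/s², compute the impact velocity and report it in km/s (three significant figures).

v ≈ 15.4 km/s

Rearranging for v: v = [D / (1.49 · 16^0.83 · 1.24^-0.17)]^(1/0.41).
16^0.83 = 9.987
1.24^-0.17 = 0.9641
Denominator = 1.49 × 9.987 × 0.9641 = 14.35
D / 14.35 = 747 / 14.35 = 52.06
v = 52.06^(1/0.41) = 52.06^2.439 = 15366 m/s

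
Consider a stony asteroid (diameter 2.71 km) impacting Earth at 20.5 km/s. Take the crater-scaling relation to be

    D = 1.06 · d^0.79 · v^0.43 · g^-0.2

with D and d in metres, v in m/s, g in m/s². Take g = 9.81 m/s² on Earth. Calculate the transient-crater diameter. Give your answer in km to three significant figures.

In SI units: d = 2710 m, v = 20500 m/s.
d^0.79 = 2710^0.79 = 515.3
v^0.43 = 20500^0.43 = 71.46
g^-0.2 = 9.81^-0.2 = 0.6334
D = 1.06 × 515.3 × 71.46 × 0.6334 = 24723 m
   = 24.72 km

D ≈ 24.7 km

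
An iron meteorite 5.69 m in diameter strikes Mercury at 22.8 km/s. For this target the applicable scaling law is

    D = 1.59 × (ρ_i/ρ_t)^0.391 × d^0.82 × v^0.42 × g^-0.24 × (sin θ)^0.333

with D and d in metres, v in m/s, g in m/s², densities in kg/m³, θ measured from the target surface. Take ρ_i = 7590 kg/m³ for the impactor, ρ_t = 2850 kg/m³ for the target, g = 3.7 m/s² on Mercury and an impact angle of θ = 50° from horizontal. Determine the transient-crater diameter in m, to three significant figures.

In SI units: v = 22800 m/s.
(ρ_i/ρ_t)^0.391 = (7590/2850)^0.391 = 1.467
d^0.82 = 5.69^0.82 = 4.161
v^0.42 = 22800^0.42 = 67.66
g^-0.24 = 3.7^-0.24 = 0.7305
(sin 50°)^0.333 = 0.7660^0.333 = 0.9151
D = 1.59 × 1.467 × 4.161 × 67.66 × 0.7305 × 0.9151 = 439.0 m

D ≈ 439 m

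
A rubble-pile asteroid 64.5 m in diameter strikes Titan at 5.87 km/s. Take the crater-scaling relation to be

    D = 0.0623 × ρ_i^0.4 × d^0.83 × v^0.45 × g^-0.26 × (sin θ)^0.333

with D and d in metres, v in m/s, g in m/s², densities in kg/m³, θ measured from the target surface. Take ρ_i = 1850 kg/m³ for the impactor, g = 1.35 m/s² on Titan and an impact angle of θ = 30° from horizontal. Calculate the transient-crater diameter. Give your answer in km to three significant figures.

In SI units: v = 5870 m/s.
ρ_i^0.4 = 1850^0.4 = 20.27
d^0.83 = 64.5^0.83 = 31.76
v^0.45 = 5870^0.45 = 49.65
g^-0.26 = 1.35^-0.26 = 0.9249
(sin 30°)^0.333 = 0.5000^0.333 = 0.7939
D = 0.0623 × 20.27 × 31.76 × 49.65 × 0.9249 × 0.7939 = 1462 m
   = 1.462 km

D ≈ 1.46 km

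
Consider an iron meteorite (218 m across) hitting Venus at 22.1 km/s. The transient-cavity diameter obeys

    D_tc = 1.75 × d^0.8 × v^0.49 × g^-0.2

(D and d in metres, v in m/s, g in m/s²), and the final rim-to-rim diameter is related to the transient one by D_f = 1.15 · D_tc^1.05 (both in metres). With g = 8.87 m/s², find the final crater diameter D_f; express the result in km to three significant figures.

v = 22100 m/s.
d^0.8 = 218^0.8 = 74.26
v^0.49 = 22100^0.49 = 134.5
g^-0.2 = 8.87^-0.2 = 0.6463
D_tc = 1.75 × 74.26 × 134.5 × 0.6463 = 11300 m
D_f = 1.15 × (11300)^1.05 = 20722 m
     = 20.72 km

D_f ≈ 20.7 km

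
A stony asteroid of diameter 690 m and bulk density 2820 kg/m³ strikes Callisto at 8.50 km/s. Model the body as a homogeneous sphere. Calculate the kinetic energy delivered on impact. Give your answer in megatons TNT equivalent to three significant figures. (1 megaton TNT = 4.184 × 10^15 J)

v = 8500 m/s.
Mass m = (π/6) ρ d³ = (π/6) × 2820 × (690)³ = 4.851 × 10^11 kg
E = ½ m v² = 0.5 × 4.851 × 10^11 × (8500)² = 1.752 × 10^19 J
   = 1.752 × 10^19 / 4.184×10^15 = 4187 Mt

E ≈ 4190 Mt TNT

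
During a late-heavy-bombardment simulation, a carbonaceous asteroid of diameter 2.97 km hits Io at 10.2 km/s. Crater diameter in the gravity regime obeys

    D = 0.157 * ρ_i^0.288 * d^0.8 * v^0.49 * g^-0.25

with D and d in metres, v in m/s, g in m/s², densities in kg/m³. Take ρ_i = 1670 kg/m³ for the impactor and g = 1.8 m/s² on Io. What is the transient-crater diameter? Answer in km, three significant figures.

In SI units: d = 2970 m, v = 10200 m/s.
ρ_i^0.288 = 1670^0.288 = 8.475
d^0.8 = 2970^0.8 = 600.1
v^0.49 = 10200^0.49 = 92.09
g^-0.25 = 1.8^-0.25 = 0.8633
D = 0.157 × 8.475 × 600.1 × 92.09 × 0.8633 = 63480 m
   = 63.48 km

D ≈ 63.5 km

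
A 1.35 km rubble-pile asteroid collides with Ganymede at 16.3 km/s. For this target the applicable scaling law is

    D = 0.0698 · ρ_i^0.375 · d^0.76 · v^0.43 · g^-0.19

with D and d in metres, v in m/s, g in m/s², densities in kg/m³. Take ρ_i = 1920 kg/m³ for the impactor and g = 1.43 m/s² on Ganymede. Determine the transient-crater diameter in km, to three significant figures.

D ≈ 17.2 km

In SI units: d = 1350 m, v = 16300 m/s.
ρ_i^0.375 = 1920^0.375 = 17.03
d^0.76 = 1350^0.76 = 239.4
v^0.43 = 16300^0.43 = 64.75
g^-0.19 = 1.43^-0.19 = 0.9343
D = 0.0698 × 17.03 × 239.4 × 64.75 × 0.9343 = 17216 m
   = 17.22 km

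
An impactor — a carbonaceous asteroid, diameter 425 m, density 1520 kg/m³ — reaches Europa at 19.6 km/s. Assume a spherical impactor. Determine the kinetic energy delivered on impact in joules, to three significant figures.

E ≈ 1.17 × 10^19 J

v = 19600 m/s.
Mass m = (π/6) ρ d³ = (π/6) × 1520 × (425)³ = 6.110 × 10^10 kg
E = ½ m v² = 0.5 × 6.110 × 10^10 × (19600)² = 1.174 × 10^19 J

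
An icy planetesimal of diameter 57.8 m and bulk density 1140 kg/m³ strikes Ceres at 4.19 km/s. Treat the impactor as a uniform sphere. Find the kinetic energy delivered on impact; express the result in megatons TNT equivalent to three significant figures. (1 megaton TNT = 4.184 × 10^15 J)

v = 4190 m/s.
Mass m = (π/6) ρ d³ = (π/6) × 1140 × (57.8)³ = 1.153 × 10^8 kg
E = ½ m v² = 0.5 × 1.153 × 10^8 × (4190)² = 1.012 × 10^15 J
   = 1.012 × 10^15 / 4.184×10^15 = 0.2419 Mt

E ≈ 0.242 Mt TNT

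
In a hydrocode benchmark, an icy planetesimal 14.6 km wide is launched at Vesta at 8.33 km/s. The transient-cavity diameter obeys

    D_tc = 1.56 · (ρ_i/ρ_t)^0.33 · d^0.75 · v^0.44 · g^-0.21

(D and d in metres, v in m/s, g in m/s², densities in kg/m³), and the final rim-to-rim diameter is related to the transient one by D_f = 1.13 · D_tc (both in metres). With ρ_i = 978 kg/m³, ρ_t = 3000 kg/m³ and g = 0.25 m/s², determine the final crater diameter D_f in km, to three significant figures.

In SI: d = 14600 m, v = 8330 m/s.
(ρ_i/ρ_t)^0.33 = (978/3000)^0.33 = 0.6908
d^0.75 = 14600^0.75 = 1328
v^0.44 = 8330^0.44 = 53.10
g^-0.21 = 0.25^-0.21 = 1.338
D_tc = 1.56 × 0.6908 × 1328 × 53.10 × 1.338 = 1.017 × 10^5 m
D_f = 1.13 × 1.017 × 10^5 = 1.149 × 10^5 m
     = 114.9 km

D_f ≈ 115 km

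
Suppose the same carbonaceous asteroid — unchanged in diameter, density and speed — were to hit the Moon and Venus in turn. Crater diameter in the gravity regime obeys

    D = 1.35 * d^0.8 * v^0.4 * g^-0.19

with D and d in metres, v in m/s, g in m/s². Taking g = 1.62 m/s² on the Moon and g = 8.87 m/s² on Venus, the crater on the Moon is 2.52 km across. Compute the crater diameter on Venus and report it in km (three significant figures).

All impactor-dependent factors cancel in the ratio, leaving D_Venus/D_Moon = (g_Venus/g_Moon)^-0.19.
(8.87/1.62)^-0.19 = 5.475^-0.19 = 0.7239
D_Venus = 0.7239 × 2.52 km = 1.82 km

D ≈ 1.82 km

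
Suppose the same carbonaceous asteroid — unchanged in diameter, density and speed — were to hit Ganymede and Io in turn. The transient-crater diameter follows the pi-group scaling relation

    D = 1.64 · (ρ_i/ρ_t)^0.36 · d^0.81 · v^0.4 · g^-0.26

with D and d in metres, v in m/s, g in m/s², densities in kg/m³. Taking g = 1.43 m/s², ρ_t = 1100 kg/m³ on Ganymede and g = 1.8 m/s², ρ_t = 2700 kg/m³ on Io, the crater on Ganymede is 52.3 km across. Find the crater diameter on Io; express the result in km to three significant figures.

D ≈ 35.7 km

The impactor-only factors (d, v, ρ_i) cancel in the ratio, leaving D_Io/D_Ganymede = (g_Io/g_Ganymede)^-0.26 · (ρ_t,Ganymede/ρ_t,Io)^0.36.
(1.8/1.43)^-0.26 = 1.259^-0.26 = 0.9419
(1100/2700)^0.36 = 0.4074^0.36 = 0.7238
Ratio = 0.9419 × 0.7238 = 0.6817
D_Io = 0.6817 × 52.3 km = 35.7 km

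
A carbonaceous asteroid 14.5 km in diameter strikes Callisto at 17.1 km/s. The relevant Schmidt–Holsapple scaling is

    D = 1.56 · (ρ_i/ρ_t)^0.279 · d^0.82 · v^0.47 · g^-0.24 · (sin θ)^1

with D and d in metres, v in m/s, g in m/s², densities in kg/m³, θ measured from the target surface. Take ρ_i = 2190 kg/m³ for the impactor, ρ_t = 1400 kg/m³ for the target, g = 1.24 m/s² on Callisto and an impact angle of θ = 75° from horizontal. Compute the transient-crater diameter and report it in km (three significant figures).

In SI units: d = 14500 m, v = 17100 m/s.
(ρ_i/ρ_t)^0.279 = (2190/1400)^0.279 = 1.133
d^0.82 = 14500^0.82 = 2584
v^0.47 = 17100^0.47 = 97.61
g^-0.24 = 1.24^-0.24 = 0.9497
(sin 75°)^1 = 0.9659^1 = 0.9659
D = 1.56 × 1.133 × 2584 × 97.61 × 0.9497 × 0.9659 = 4.089 × 10^5 m
   = 408.9 km

D ≈ 409 km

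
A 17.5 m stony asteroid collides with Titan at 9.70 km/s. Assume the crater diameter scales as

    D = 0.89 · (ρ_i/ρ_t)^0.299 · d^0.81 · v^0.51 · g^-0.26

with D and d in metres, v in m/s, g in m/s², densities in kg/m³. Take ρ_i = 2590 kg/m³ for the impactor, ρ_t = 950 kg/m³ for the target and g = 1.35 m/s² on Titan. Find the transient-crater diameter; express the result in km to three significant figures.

In SI units: v = 9700 m/s.
(ρ_i/ρ_t)^0.299 = (2590/950)^0.299 = 1.350
d^0.81 = 17.5^0.81 = 10.16
v^0.51 = 9700^0.51 = 108.0
g^-0.26 = 1.35^-0.26 = 0.9249
D = 0.89 × 1.350 × 10.16 × 108.0 × 0.9249 = 1219 m
   = 1.219 km

D ≈ 1.22 km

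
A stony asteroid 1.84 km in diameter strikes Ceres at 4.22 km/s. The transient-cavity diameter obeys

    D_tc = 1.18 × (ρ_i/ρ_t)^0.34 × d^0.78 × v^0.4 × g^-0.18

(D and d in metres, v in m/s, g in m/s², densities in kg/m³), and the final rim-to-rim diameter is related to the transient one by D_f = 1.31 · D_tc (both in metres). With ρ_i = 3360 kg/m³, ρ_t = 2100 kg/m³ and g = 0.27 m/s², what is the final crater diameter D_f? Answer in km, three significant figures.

In SI: d = 1840 m, v = 4220 m/s.
(ρ_i/ρ_t)^0.34 = (3360/2100)^0.34 = 1.173
d^0.78 = 1840^0.78 = 352.0
v^0.4 = 4220^0.4 = 28.19
g^-0.18 = 0.27^-0.18 = 1.266
D_tc = 1.18 × 1.173 × 352.0 × 28.19 × 1.266 = 17390 m
D_f = 1.31 × 17390 = 22781 m
     = 22.78 km

D_f ≈ 22.8 km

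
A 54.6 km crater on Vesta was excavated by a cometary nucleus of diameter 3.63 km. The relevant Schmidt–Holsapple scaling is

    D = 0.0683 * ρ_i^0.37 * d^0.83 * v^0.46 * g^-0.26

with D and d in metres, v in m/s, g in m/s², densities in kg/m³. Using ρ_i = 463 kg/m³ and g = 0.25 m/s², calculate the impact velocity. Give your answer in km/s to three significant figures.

v ≈ 8.40 km/s

Rearranging for v: v = [D / (0.0683 · 463^0.37 · 3630^0.83 · 0.25^-0.26)]^(1/0.46).
D = 54600 m.
463^0.37 = 9.689
3630^0.83 = 901.0
0.25^-0.26 = 1.434
Denominator = 0.0683 × 9.689 × 901.0 × 1.434 = 855.0
D / 855.0 = 54600 / 855.0 = 63.86
v = 63.86^(1/0.46) = 63.86^2.1739 = 8402 m/s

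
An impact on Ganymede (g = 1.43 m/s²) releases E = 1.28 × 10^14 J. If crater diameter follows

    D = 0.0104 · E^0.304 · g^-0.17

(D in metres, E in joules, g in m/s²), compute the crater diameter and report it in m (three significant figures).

E^0.304 = (1.28 × 10^14)^0.304 = 1.944 × 10^4
g^-0.17 = 1.43^-0.17 = 0.9410
D = 0.0104 × 1.944 × 10^4 × 0.9410 = 190.2 m

D ≈ 190 m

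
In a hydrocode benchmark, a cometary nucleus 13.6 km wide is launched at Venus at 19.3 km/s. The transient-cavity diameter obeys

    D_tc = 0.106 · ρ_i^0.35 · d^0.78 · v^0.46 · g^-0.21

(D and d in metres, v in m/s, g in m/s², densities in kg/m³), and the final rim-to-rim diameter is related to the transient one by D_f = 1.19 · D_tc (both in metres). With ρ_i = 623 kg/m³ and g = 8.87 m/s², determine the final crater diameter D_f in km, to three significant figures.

In SI: d = 13600 m, v = 19300 m/s.
ρ_i^0.35 = 623^0.35 = 9.508
d^0.78 = 13600^0.78 = 1676
v^0.46 = 19300^0.46 = 93.62
g^-0.21 = 8.87^-0.21 = 0.6323
D_tc = 0.106 × 9.508 × 1676 × 93.62 × 0.6323 = 99990 m
D_f = 1.19 × 99990 = 1.190 × 10^5 m
     = 119.0 km

D_f ≈ 119 km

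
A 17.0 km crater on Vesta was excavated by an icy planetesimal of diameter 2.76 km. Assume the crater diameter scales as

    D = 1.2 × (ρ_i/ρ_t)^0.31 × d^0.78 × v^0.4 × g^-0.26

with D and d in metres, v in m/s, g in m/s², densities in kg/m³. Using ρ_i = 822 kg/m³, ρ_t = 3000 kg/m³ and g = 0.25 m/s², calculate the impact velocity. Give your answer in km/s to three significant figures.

Rearranging for v: v = [D / (1.2 · (822/3000)^0.31 · 2760^0.78 · 0.25^-0.26)]^(1/0.4).
D = 17000 m.
(822/3000)^0.31 = 0.6694
2760^0.78 = 483.0
0.25^-0.26 = 1.434
Denominator = 1.2 × 0.6694 × 483.0 × 1.434 = 556.4
D / 556.4 = 17000 / 556.4 = 30.55
v = 30.55^(1/0.4) = 30.55^2.5 = 5159 m/s

v ≈ 5.16 km/s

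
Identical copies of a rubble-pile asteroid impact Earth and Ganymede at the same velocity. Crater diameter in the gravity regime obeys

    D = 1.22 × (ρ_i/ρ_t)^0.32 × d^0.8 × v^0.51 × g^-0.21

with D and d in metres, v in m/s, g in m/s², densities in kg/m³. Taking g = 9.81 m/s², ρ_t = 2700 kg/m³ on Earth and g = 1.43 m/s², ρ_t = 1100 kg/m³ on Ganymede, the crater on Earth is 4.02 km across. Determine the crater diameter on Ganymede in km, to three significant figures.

The impactor-only factors (d, v, ρ_i) cancel in the ratio, leaving D_Ganymede/D_Earth = (g_Ganymede/g_Earth)^-0.21 · (ρ_t,Earth/ρ_t,Ganymede)^0.32.
(1.43/9.81)^-0.21 = 0.1458^-0.21 = 1.498
(2700/1100)^0.32 = 2.455^0.32 = 1.333
Ratio = 1.498 × 1.333 = 1.997
D_Ganymede = 1.997 × 4.02 km = 8.03 km

D ≈ 8.03 km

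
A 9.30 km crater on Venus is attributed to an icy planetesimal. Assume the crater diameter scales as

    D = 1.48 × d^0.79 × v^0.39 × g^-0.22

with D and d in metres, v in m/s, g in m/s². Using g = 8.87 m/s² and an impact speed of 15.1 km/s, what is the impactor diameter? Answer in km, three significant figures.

d ≈ 1.02 km

Rearranging for d: d = [D / (1.48 · 15100^0.39 · 8.87^-0.22)]^(1/0.79).
D = 9300 m.
15100^0.39 = 42.64
8.87^-0.22 = 0.6187
Denominator = 1.48 × 42.64 × 0.6187 = 39.04
D / 39.04 = 9300 / 39.04 = 238.2
d = 238.2^(1/0.79) = 238.2^1.2658 = 1020 m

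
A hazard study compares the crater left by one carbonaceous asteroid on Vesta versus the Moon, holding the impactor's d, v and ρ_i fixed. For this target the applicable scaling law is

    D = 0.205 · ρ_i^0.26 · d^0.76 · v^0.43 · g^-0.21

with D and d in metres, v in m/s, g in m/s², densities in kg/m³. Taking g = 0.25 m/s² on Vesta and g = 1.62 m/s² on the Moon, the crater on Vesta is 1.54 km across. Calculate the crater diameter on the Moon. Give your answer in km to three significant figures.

All impactor-dependent factors cancel in the ratio, leaving D_Moon/D_Vesta = (g_Moon/g_Vesta)^-0.21.
(1.62/0.25)^-0.21 = 6.480^-0.21 = 0.6754
D_Moon = 0.6754 × 1.54 km = 1.04 km

D ≈ 1.04 km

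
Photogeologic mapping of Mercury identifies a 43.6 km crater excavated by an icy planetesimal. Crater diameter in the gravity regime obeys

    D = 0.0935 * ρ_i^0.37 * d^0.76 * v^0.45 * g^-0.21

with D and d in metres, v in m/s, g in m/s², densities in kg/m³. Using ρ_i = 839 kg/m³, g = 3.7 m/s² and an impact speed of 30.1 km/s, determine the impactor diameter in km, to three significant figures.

Rearranging for d: d = [D / (0.0935 · 839^0.37 · 30100^0.45 · 3.7^-0.21)]^(1/0.76).
D = 43600 m.
839^0.37 = 12.07
30100^0.45 = 103.6
3.7^-0.21 = 0.7598
Denominator = 0.0935 × 12.07 × 103.6 × 0.7598 = 88.83
D / 88.83 = 43600 / 88.83 = 490.8
d = 490.8^(1/0.76) = 490.8^1.3158 = 3473 m

d ≈ 3.47 km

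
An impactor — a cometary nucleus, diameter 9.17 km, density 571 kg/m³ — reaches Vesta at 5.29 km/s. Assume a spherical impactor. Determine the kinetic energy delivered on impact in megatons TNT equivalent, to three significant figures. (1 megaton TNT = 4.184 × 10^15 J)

d = 9170 m; v = 5290 m/s.
Mass m = (π/6) ρ d³ = (π/6) × 571 × (9170)³ = 2.305 × 10^14 kg
E = ½ m v² = 0.5 × 2.305 × 10^14 × (5290)² = 3.225 × 10^21 J
   = 3.225 × 10^21 / 4.184×10^15 = 7.708 × 10^5 Mt

E ≈ 7.71 × 10^5 Mt TNT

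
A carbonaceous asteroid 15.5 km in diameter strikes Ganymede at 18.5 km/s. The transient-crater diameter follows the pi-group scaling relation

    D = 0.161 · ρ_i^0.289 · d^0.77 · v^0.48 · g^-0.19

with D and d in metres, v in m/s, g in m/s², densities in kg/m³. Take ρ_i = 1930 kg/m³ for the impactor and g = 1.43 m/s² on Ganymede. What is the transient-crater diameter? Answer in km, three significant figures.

In SI units: d = 15500 m, v = 18500 m/s.
ρ_i^0.289 = 1930^0.289 = 8.903
d^0.77 = 15500^0.77 = 1685
v^0.48 = 18500^0.48 = 111.7
g^-0.19 = 1.43^-0.19 = 0.9343
D = 0.161 × 8.903 × 1685 × 111.7 × 0.9343 = 2.521 × 10^5 m
   = 252.1 km

D ≈ 252 km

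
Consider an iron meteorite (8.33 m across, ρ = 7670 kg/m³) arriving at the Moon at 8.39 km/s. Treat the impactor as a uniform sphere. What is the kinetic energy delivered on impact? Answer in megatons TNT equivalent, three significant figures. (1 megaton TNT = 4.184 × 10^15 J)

E ≈ 0.0195 Mt TNT

v = 8390 m/s.
Mass m = (π/6) ρ d³ = (π/6) × 7670 × (8.33)³ = 2.321 × 10^6 kg
E = ½ m v² = 0.5 × 2.321 × 10^6 × (8390)² = 8.169 × 10^13 J
   = 8.169 × 10^13 / 4.184×10^15 = 0.01952 Mt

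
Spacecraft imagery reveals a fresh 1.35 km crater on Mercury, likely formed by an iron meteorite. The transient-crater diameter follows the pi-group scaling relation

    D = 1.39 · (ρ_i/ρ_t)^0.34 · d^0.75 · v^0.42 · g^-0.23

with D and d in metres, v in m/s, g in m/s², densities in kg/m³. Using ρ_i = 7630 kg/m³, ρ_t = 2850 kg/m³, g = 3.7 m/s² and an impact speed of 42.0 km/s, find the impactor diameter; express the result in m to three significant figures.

d ≈ 23.7 m

Rearranging for d: d = [D / (1.39 · (7630/2850)^0.34 · 42000^0.42 · 3.7^-0.23)]^(1/0.75).
D = 1350 m.
(7630/2850)^0.34 = 1.398
42000^0.42 = 87.45
3.7^-0.23 = 0.7401
Denominator = 1.39 × 1.398 × 87.45 × 0.7401 = 125.8
D / 125.8 = 1350 / 125.8 = 10.73
d = 10.73^(1/0.75) = 10.73^1.3333 = 23.66 m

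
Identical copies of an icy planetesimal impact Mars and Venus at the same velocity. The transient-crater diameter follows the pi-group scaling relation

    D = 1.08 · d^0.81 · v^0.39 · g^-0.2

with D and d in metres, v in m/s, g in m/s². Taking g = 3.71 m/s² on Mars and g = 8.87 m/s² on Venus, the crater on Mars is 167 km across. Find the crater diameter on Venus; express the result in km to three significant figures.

All impactor-dependent factors cancel in the ratio, leaving D_Venus/D_Mars = (g_Venus/g_Mars)^-0.2.
(8.87/3.71)^-0.2 = 2.391^-0.2 = 0.8400
D_Venus = 0.8400 × 167 km = 140 km

D ≈ 140 km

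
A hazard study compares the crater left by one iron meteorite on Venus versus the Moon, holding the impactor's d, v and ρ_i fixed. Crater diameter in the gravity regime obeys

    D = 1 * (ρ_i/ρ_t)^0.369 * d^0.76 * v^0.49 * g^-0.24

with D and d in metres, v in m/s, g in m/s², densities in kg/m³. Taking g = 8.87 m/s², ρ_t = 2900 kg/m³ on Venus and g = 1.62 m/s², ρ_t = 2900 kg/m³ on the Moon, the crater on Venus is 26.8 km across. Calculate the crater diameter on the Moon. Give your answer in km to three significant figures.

The impactor-only factors (d, v, ρ_i) cancel in the ratio, leaving D_Moon/D_Venus = (g_Moon/g_Venus)^-0.24 · (ρ_t,Venus/ρ_t,Moon)^0.369.
(1.62/8.87)^-0.24 = 0.1826^-0.24 = 1.504
(2900/2900)^0.369 = 1.000^0.369 = 1.000
Ratio = 1.504 × 1.000 = 1.504
D_Moon = 1.504 × 26.8 km = 40.3 km

D ≈ 40.3 km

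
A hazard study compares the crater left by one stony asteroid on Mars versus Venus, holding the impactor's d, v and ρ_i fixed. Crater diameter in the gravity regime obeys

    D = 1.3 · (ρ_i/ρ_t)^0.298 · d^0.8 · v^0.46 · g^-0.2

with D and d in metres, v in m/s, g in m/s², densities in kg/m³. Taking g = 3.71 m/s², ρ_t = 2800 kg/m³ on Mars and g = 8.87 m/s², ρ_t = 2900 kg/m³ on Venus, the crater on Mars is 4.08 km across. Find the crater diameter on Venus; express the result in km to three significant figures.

The impactor-only factors (d, v, ρ_i) cancel in the ratio, leaving D_Venus/D_Mars = (g_Venus/g_Mars)^-0.2 · (ρ_t,Mars/ρ_t,Venus)^0.298.
(8.87/3.71)^-0.2 = 2.391^-0.2 = 0.8400
(2800/2900)^0.298 = 0.9655^0.298 = 0.9896
Ratio = 0.8400 × 0.9896 = 0.8313
D_Venus = 0.8313 × 4.08 km = 3.39 km

D ≈ 3.39 km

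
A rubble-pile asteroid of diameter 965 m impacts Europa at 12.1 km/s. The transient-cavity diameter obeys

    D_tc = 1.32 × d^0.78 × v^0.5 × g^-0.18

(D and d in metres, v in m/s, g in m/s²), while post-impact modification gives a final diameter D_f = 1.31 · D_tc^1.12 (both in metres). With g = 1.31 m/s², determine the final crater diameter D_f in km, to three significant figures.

D_f ≈ 133 km

v = 12100 m/s.
d^0.78 = 965^0.78 = 212.8
v^0.5 = 12100^0.5 = 110.0
g^-0.18 = 1.31^-0.18 = 0.9526
D_tc = 1.32 × 212.8 × 110.0 × 0.9526 = 29430 m
D_f = 1.31 × (29430)^1.12 = 1.325 × 10^5 m
     = 132.5 km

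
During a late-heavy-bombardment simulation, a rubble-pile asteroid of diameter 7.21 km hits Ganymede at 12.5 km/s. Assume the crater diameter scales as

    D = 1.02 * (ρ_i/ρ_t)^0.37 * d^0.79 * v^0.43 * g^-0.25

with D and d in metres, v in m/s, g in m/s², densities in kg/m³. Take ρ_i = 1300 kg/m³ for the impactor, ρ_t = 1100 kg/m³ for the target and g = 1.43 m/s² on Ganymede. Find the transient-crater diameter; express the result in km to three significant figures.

In SI units: d = 7210 m, v = 12500 m/s.
(ρ_i/ρ_t)^0.37 = (1300/1100)^0.37 = 1.064
d^0.79 = 7210^0.79 = 1116
v^0.43 = 12500^0.43 = 57.77
g^-0.25 = 1.43^-0.25 = 0.9145
D = 1.02 × 1.064 × 1116 × 57.77 × 0.9145 = 63987 m
   = 63.99 km

D ≈ 64.0 km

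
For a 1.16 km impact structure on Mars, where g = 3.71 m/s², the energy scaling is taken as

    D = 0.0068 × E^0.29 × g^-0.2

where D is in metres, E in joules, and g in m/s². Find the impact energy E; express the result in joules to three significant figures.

E ≈ 2.72 × 10^18 J

Rearranging: E = [D / (0.0068 · g^-0.2)]^(1/0.29).
D = 1160 m.
g^-0.2 = 3.71^-0.2 = 0.7694
D / (0.0068 × 0.7694) = 1160 / (5.232 × 10^-3) = 2.217 × 10^5
E = (2.217 × 10^5)^3.4483 = 2.715 × 10^18 J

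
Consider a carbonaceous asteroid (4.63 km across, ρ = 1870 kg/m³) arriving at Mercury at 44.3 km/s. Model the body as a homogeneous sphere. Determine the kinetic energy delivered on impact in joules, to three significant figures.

d = 4630 m; v = 44300 m/s.
Mass m = (π/6) ρ d³ = (π/6) × 1870 × (4630)³ = 9.718 × 10^13 kg
E = ½ m v² = 0.5 × 9.718 × 10^13 × (44300)² = 9.536 × 10^22 J

E ≈ 9.54 × 10^22 J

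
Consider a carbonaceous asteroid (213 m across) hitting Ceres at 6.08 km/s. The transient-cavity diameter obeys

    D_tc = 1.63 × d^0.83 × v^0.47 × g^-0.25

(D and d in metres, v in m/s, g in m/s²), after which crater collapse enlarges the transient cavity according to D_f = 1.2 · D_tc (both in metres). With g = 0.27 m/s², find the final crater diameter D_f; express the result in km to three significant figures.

v = 6080 m/s.
d^0.83 = 213^0.83 = 85.62
v^0.47 = 6080^0.47 = 60.04
g^-0.25 = 0.27^-0.25 = 1.387
D_tc = 1.63 × 85.62 × 60.04 × 1.387 = 11620 m
D_f = 1.2 × 11620 = 13944 m
     = 13.94 km

D_f ≈ 13.9 km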